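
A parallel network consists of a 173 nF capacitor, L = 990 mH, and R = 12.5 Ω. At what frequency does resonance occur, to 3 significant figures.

385 Hz

ω₀ = 1/√(LC) = 1/√(0.99 × 1.73e-07) = 2416 rad/s
f₀ = ω₀/(2π) = 385 Hz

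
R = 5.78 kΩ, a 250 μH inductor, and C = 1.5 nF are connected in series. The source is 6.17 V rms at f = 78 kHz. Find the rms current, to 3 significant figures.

ω = 2πf = 490100 rad/s
X_L = ωL = 123 Ω
X_C = 1/(ωC) = 1360 Ω
Net reactance X = X_L − X_C = -1240 Ω
Z = 5780 − j1240 Ω
|Z| = √(5780² + 1240²) = 5910 Ω
I = V/|Z| = 6.17/5910 = 1.04 mA

1.04 mA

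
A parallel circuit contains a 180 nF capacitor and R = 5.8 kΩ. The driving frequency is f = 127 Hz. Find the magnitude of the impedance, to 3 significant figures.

4460 Ω

ω = 2πf = 798.0 rad/s
X_C = 1/(ωC) = 6960 Ω
Parallel: admittances add. Y = 1/R + jωC
Y = (0.000172 + j0.000144) S
|Y| = 0.000224 S → |Z| = 1/|Y| = 4460 Ω, ∠Z = −∠Y = -39.8°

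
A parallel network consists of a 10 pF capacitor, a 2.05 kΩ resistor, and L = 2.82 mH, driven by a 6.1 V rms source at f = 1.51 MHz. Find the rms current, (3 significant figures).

3.00 mA

ω = 2πf = 9.488e+06 rad/s
X_L = ωL = 26800 Ω
X_C = 1/(ωC) = 10500 Ω
Parallel: admittances add. Y = 1/R + 1/(jωL) + jωC
Y = (0.000488 + j5.75e-05) S
|Y| = 0.000491 S → |Z| = 1/|Y| = 2040 Ω, ∠Z = −∠Y = -6.72°
I = V/|Z| = 6.1/2040 = 3.00 mA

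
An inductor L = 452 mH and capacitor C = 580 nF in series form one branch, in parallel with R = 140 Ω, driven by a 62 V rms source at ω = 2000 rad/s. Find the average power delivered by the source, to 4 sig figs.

X_L = ωL = 904.0 Ω
X_C = 1/(ωC) = 862.1 Ω
Branch 1: Z₁ = R = 140.0 Ω
Branch 2 (series LC): Z₂ = j(X_L − X_C) = j41.93 Ω
Parallel: Z = Z₁Z₂/(Z₁+Z₂), |Z| = 40.17 Ω, ∠Z = 73.33°
I = V/|Z| = 1.544 A
P = VI cos φ = 62 × 1.544 × cos(73.33°) = 27.46 W

27.46 W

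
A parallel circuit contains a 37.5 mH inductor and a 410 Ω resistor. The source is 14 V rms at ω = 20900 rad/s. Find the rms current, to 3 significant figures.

38.5 mA

X_L = ωL = 784 Ω
Parallel: admittances add. Y = 1/R + 1/(jωL)
Y = (0.00244 − j0.00128) S
|Y| = 0.00275 S → |Z| = 1/|Y| = 363 Ω, ∠Z = −∠Y = 27.6°
I = V/|Z| = 14/363 = 38.5 mA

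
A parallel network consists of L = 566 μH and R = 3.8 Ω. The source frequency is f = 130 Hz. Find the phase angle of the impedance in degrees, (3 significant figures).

83.1°

ω = 2πf = 816.8 rad/s
X_L = ωL = 0.462 Ω
Parallel: admittances add. Y = 1/R + 1/(jωL)
Y = (0.263 − j2.16) S
|Y| = 2.18 S → |Z| = 1/|Y| = 0.459 Ω, ∠Z = −∠Y = 83.1°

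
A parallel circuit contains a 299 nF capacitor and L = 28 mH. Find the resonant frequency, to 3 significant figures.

1.74 kHz

ω₀ = 1/√(LC) = 1/√(0.028 × 2.99e-07) = 10930 rad/s
f₀ = ω₀/(2π) = 1.74 kHz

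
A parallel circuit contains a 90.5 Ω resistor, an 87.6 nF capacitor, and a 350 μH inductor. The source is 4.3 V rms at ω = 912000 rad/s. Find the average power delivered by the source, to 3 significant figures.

X_L = ωL = 319 Ω
X_C = 1/(ωC) = 12.5 Ω
Parallel: admittances add. Y = 1/R + 1/(jωL) + jωC
Y = (0.0110 + j0.0768) S
|Y| = 0.0775 S → |Z| = 1/|Y| = 12.9 Ω, ∠Z = −∠Y = -81.8°
I = V/|Z| = 333 mA
P = VI cos φ = 4.3 × 0.333 × cos(-81.8°) = 204 mW

204 mW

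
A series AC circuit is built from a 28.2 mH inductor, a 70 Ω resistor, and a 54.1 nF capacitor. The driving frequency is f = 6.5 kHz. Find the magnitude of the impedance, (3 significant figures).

ω = 2πf = 40840 rad/s
X_L = ωL = 1150 Ω
X_C = 1/(ωC) = 453 Ω
Net reactance X = X_L − X_C = 699 Ω
Z = 70.0 + j699 Ω
|Z| = √(70.0² + 699²) = 703 Ω

703 Ω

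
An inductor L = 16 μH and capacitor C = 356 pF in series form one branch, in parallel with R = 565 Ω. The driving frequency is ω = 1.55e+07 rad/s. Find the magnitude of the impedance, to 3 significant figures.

66.3 Ω

X_L = ωL = 248 Ω
X_C = 1/(ωC) = 181 Ω
Branch 1: Z₁ = R = 565 Ω
Branch 2 (series LC): Z₂ = j(X_L − X_C) = j66.8 Ω
Parallel: Z = Z₁Z₂/(Z₁+Z₂), |Z| = 66.3 Ω, ∠Z = 83.3°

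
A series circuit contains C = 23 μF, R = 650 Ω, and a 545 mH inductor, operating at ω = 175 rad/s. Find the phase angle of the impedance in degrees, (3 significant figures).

X_L = ωL = 95.4 Ω
X_C = 1/(ωC) = 248 Ω
Net reactance X = X_L − X_C = -153 Ω
Z = 650 − j153 Ω
|Z| = √(650² + 153²) = 668 Ω
∠Z = arctan(-153/650) = -13.3°

-13.3°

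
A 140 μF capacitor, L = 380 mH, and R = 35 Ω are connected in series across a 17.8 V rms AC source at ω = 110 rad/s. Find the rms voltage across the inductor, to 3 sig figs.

17.7 V

X_L = ωL = 41.8 Ω
X_C = 1/(ωC) = 64.9 Ω
Net reactance X = X_L − X_C = -23.1 Ω
Z = 35.0 − j23.1 Ω
|Z| = √(35.0² + 23.1²) = 42.0 Ω
I = V/|Z| = 424 mA
V_L = I·|Z_L| = 0.424 × 41.8 = 17.7 V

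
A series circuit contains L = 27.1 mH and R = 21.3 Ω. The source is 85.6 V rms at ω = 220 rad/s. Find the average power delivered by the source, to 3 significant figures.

X_L = ωL = 5.96 Ω
Z = 21.3 + j5.96 Ω
|Z| = √(21.3² + 5.96²) = 22.1 Ω
∠Z = arctan(5.96/21.3) = 15.6°
I = V/|Z| = 3.87 A
P = VI cos φ = 85.6 × 3.87 × cos(15.6°) = 319 W

319 W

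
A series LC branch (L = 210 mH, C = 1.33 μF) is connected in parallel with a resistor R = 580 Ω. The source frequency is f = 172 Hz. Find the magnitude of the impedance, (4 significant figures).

ω = 2πf = 1081 rad/s
X_L = ωL = 226.9 Ω
X_C = 1/(ωC) = 695.7 Ω
Branch 1: Z₁ = R = 580.0 Ω
Branch 2 (series LC): Z₂ = j(X_L − X_C) = −j468.8 Ω
Parallel: Z = Z₁Z₂/(Z₁+Z₂), |Z| = 364.6 Ω, ∠Z = -51.05°

364.6 Ω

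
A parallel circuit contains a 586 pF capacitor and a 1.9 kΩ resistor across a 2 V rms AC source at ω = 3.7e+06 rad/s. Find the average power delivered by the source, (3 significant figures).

2.11 mW

X_C = 1/(ωC) = 461 Ω
Parallel: admittances add. Y = 1/R + jωC
Y = (0.000526 + j0.00217) S
|Y| = 0.00223 S → |Z| = 1/|Y| = 448 Ω, ∠Z = −∠Y = -76.4°
I = V/|Z| = 4.46 mA
P = VI cos φ = 2 × 0.00446 × cos(-76.4°) = 2.11 mW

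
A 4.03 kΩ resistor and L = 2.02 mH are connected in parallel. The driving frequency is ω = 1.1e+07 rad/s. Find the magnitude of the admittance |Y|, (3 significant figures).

252 μS

X_L = ωL = 22200 Ω
Parallel: admittances add. Y = 1/R + 1/(jωL)
Y = (0.000248 − j4.5e-05) S
|Y| = 0.000252 S → |Z| = 1/|Y| = 3970 Ω, ∠Z = −∠Y = 10.3°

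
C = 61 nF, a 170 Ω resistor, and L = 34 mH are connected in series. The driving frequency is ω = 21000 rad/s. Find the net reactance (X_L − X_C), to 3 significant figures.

X_L = ωL = 714 Ω
X_C = 1/(ωC) = 781 Ω
X = 714 − 781 = -66.6 Ω

-66.6 Ω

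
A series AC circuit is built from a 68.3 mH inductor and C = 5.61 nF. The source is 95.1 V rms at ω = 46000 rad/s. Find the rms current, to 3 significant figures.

130 mA

X_L = ωL = 3140 Ω
X_C = 1/(ωC) = 3880 Ω
Net reactance X = X_L − X_C = -733 Ω
Z = − j733 Ω
|Z| = √(0² + 733²) = 733 Ω
I = V/|Z| = 95.1/733 = 130 mA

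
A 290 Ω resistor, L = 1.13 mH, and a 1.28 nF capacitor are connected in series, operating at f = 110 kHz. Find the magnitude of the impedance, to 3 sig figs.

454 Ω

ω = 2πf = 691200 rad/s
X_L = ωL = 781 Ω
X_C = 1/(ωC) = 1130 Ω
Net reactance X = X_L − X_C = -349 Ω
Z = 290 − j349 Ω
|Z| = √(290² + 349²) = 454 Ω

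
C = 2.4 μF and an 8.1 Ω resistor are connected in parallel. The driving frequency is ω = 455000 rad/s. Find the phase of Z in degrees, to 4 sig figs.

X_C = 1/(ωC) = 0.9158 Ω
Parallel: admittances add. Y = 1/R + jωC
Y = (0.1235 + j1.092) S
|Y| = 1.099 S → |Z| = 1/|Y| = 0.9100 Ω, ∠Z = −∠Y = -83.55°

-83.55°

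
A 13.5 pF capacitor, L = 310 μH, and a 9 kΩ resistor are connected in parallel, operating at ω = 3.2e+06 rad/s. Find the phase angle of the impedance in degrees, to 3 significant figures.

83.4°

X_L = ωL = 992 Ω
X_C = 1/(ωC) = 23100 Ω
Parallel: admittances add. Y = 1/R + 1/(jωL) + jωC
Y = (0.000111 − j0.000965) S
|Y| = 0.000971 S → |Z| = 1/|Y| = 1030 Ω, ∠Z = −∠Y = 83.4°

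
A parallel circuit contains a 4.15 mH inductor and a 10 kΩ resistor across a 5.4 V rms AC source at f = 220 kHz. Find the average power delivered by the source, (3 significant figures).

2.92 mW

ω = 2πf = 1.382e+06 rad/s
X_L = ωL = 5740 Ω
Parallel: admittances add. Y = 1/R + 1/(jωL)
Y = (0.000100 − j0.000174) S
|Y| = 0.000201 S → |Z| = 1/|Y| = 4980 Ω, ∠Z = −∠Y = 60.2°
I = V/|Z| = 1.09 mA
P = VI cos φ = 5.4 × 0.00109 × cos(60.2°) = 2.92 mW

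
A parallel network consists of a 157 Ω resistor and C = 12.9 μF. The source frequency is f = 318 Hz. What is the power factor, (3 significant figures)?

ω = 2πf = 1998 rad/s
X_C = 1/(ωC) = 38.8 Ω
Parallel: admittances add. Y = 1/R + jωC
Y = (0.00637 + j0.0258) S
|Y| = 0.0266 S → |Z| = 1/|Y| = 37.7 Ω, ∠Z = −∠Y = -76.1°
cos φ = cos(-76.1°) = 0.240

0.240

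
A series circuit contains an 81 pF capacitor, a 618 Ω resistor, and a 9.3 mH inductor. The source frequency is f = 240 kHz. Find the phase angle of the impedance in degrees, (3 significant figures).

84.0°

ω = 2πf = 1.508e+06 rad/s
X_L = ωL = 14000 Ω
X_C = 1/(ωC) = 8190 Ω
Net reactance X = X_L − X_C = 5840 Ω
Z = 618 + j5840 Ω
|Z| = √(618² + 5840²) = 5870 Ω
∠Z = arctan(5840/618) = 84.0°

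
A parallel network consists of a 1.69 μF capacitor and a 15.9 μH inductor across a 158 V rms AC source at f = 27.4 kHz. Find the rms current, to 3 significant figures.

11.8 A

ω = 2πf = 172200 rad/s
X_L = ωL = 2.74 Ω
X_C = 1/(ωC) = 3.44 Ω
Parallel: admittances add. Y = 1/(jωL) + jωC
Y = (0 − j0.0744) S
|Y| = 0.0744 S → |Z| = 1/|Y| = 13.4 Ω, ∠Z = −∠Y = 90.0°
I = V/|Z| = 158/13.4 = 11.8 A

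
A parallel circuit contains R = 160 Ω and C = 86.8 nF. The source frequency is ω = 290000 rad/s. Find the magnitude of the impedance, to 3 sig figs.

38.6 Ω

X_C = 1/(ωC) = 39.7 Ω
Parallel: admittances add. Y = 1/R + jωC
Y = (0.00625 + j0.0252) S
|Y| = 0.0259 S → |Z| = 1/|Y| = 38.6 Ω, ∠Z = −∠Y = -76.1°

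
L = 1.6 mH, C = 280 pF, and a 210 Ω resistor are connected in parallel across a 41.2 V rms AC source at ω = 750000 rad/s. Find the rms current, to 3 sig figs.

198 mA

X_L = ωL = 1200 Ω
X_C = 1/(ωC) = 4760 Ω
Parallel: admittances add. Y = 1/R + 1/(jωL) + jωC
Y = (0.00476 − j0.000623) S
|Y| = 0.00480 S → |Z| = 1/|Y| = 208 Ω, ∠Z = −∠Y = 7.46°
I = V/|Z| = 41.2/208 = 198 mA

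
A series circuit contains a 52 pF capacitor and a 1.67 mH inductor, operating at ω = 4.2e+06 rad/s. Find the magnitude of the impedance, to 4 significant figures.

2435 Ω

X_L = ωL = 7014 Ω
X_C = 1/(ωC) = 4579 Ω
Net reactance X = X_L − X_C = 2435 Ω
Z = j2435 Ω
|Z| = √(0² + 2435²) = 2435 Ω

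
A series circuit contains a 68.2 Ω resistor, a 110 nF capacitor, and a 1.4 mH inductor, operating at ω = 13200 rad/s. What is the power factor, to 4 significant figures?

0.1012

X_L = ωL = 18.48 Ω
X_C = 1/(ωC) = 688.7 Ω
Net reactance X = X_L − X_C = -670.2 Ω
Z = 68.20 − j670.2 Ω
|Z| = √(68.20² + 670.2²) = 673.7 Ω
∠Z = arctan(-670.2/68.20) = -84.19°
cos φ = cos(-84.19°) = 0.1012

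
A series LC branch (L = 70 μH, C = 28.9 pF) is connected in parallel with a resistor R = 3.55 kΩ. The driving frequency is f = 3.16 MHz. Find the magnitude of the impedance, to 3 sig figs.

ω = 2πf = 1.985e+07 rad/s
X_L = ωL = 1390 Ω
X_C = 1/(ωC) = 1740 Ω
Branch 1: Z₁ = R = 3550 Ω
Branch 2 (series LC): Z₂ = j(X_L − X_C) = −j353 Ω
Parallel: Z = Z₁Z₂/(Z₁+Z₂), |Z| = 351 Ω, ∠Z = -84.3°

351 Ω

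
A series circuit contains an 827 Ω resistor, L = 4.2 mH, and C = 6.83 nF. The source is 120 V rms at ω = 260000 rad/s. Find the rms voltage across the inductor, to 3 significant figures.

X_L = ωL = 1090 Ω
X_C = 1/(ωC) = 563 Ω
Net reactance X = X_L − X_C = 529 Ω
Z = 827 + j529 Ω
|Z| = √(827² + 529²) = 982 Ω
I = V/|Z| = 122 mA
V_L = I·|Z_L| = 0.122 × 1090 = 133 V

133 V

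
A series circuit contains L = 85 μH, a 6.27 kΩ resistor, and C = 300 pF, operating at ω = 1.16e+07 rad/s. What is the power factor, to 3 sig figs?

0.994

X_L = ωL = 986 Ω
X_C = 1/(ωC) = 287 Ω
Net reactance X = X_L − X_C = 699 Ω
Z = 6270 + j699 Ω
|Z| = √(6270² + 699²) = 6310 Ω
∠Z = arctan(699/6270) = 6.36°
cos φ = cos(6.36°) = 0.994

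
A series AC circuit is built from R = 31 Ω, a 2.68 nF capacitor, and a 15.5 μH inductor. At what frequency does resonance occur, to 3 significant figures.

ω₀ = 1/√(LC) = 1/√(1.55e-05 × 2.68e-09) = 4.906e+06 rad/s
f₀ = ω₀/(2π) = 781 kHz

781 kHz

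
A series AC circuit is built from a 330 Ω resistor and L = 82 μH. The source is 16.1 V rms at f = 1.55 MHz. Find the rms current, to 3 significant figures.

18.6 mA

ω = 2πf = 9.739e+06 rad/s
X_L = ωL = 799 Ω
Z = 330 + j799 Ω
|Z| = √(330² + 799²) = 864 Ω
I = V/|Z| = 16.1/864 = 18.6 mA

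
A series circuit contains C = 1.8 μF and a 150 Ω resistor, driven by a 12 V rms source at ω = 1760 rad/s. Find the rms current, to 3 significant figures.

X_C = 1/(ωC) = 316 Ω
Z = 150 − j316 Ω
|Z| = √(150² + 316²) = 349 Ω
I = V/|Z| = 12/349 = 34.3 mA

34.3 mA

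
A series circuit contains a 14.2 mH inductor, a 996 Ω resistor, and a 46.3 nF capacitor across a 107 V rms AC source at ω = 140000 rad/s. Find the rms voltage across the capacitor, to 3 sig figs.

7.91 V

X_L = ωL = 1990 Ω
X_C = 1/(ωC) = 154 Ω
Net reactance X = X_L − X_C = 1830 Ω
Z = 996 + j1830 Ω
|Z| = √(996² + 1830²) = 2090 Ω
I = V/|Z| = 51.3 mA
V_C = I·|Z_C| = 0.0513 × 154 = 7.91 V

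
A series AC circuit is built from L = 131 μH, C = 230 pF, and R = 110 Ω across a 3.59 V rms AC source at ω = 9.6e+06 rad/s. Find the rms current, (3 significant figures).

X_L = ωL = 1260 Ω
X_C = 1/(ωC) = 453 Ω
Net reactance X = X_L − X_C = 805 Ω
Z = 110 + j805 Ω
|Z| = √(110² + 805²) = 812 Ω
I = V/|Z| = 3.59/812 = 4.42 mA

4.42 mA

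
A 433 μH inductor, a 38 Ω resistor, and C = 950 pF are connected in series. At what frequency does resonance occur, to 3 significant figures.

ω₀ = 1/√(LC) = 1/√(0.000433 × 9.5e-10) = 1.559e+06 rad/s
f₀ = ω₀/(2π) = 248 kHz

248 kHz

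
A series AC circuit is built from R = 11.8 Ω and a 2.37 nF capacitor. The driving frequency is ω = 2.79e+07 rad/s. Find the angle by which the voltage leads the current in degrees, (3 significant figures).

-52.0°

X_C = 1/(ωC) = 15.1 Ω
Z = 11.8 − j15.1 Ω
|Z| = √(11.8² + 15.1²) = 19.2 Ω
∠Z = arctan(-15.1/11.8) = -52.0°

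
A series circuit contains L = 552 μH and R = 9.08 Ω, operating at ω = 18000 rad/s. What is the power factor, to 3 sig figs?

0.675

X_L = ωL = 9.94 Ω
Z = 9.08 + j9.94 Ω
|Z| = √(9.08² + 9.94²) = 13.5 Ω
∠Z = arctan(9.94/9.08) = 47.6°
cos φ = cos(47.6°) = 0.675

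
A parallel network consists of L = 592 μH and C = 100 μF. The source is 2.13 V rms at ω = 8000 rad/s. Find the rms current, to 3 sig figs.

1.25 A

X_L = ωL = 4.74 Ω
X_C = 1/(ωC) = 1.25 Ω
Parallel: admittances add. Y = 1/(jωL) + jωC
Y = (0 + j0.589) S
|Y| = 0.589 S → |Z| = 1/|Y| = 1.70 Ω, ∠Z = −∠Y = -90.0°
I = V/|Z| = 2.13/1.70 = 1.25 A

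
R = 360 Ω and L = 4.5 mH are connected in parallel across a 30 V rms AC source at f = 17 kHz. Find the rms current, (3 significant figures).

104 mA

ω = 2πf = 106800 rad/s
X_L = ωL = 481 Ω
Parallel: admittances add. Y = 1/R + 1/(jωL)
Y = (0.00278 − j0.00208) S
|Y| = 0.00347 S → |Z| = 1/|Y| = 288 Ω, ∠Z = −∠Y = 36.8°
I = V/|Z| = 30/288 = 104 mA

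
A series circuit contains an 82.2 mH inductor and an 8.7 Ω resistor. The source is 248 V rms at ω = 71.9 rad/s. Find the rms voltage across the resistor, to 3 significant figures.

205 V

X_L = ωL = 5.91 Ω
Z = 8.70 + j5.91 Ω
|Z| = √(8.70² + 5.91²) = 10.5 Ω
I = V/|Z| = 23.6 A
V_R = I·|Z_R| = 23.6 × 8.70 = 205 V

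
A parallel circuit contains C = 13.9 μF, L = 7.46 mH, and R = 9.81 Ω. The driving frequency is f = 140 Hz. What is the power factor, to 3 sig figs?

0.588

ω = 2πf = 879.6 rad/s
X_L = ωL = 6.56 Ω
X_C = 1/(ωC) = 81.8 Ω
Parallel: admittances add. Y = 1/R + 1/(jωL) + jωC
Y = (0.102 − j0.140) S
|Y| = 0.173 S → |Z| = 1/|Y| = 5.77 Ω, ∠Z = −∠Y = 54.0°
cos φ = cos(54.0°) = 0.588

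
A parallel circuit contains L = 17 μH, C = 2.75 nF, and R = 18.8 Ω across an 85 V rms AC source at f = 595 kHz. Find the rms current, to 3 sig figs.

4.54 A

ω = 2πf = 3.738e+06 rad/s
X_L = ωL = 63.6 Ω
X_C = 1/(ωC) = 97.3 Ω
Parallel: admittances add. Y = 1/R + 1/(jωL) + jωC
Y = (0.0532 − j0.00545) S
|Y| = 0.0535 S → |Z| = 1/|Y| = 18.7 Ω, ∠Z = −∠Y = 5.85°
I = V/|Z| = 85/18.7 = 4.54 A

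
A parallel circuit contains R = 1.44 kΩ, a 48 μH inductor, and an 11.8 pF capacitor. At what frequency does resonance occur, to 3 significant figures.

6.69 MHz

ω₀ = 1/√(LC) = 1/√(4.8e-05 × 1.18e-11) = 4.202e+07 rad/s
f₀ = ω₀/(2π) = 6.69 MHz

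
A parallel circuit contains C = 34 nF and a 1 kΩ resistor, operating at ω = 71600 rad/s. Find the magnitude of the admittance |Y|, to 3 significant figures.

2.63 mS

X_C = 1/(ωC) = 411 Ω
Parallel: admittances add. Y = 1/R + jωC
Y = (0.00100 + j0.00243) S
|Y| = 0.00263 S → |Z| = 1/|Y| = 380 Ω, ∠Z = −∠Y = -67.7°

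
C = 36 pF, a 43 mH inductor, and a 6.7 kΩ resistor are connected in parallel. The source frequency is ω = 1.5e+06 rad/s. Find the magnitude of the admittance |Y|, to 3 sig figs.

154 μS

X_L = ωL = 64500 Ω
X_C = 1/(ωC) = 18500 Ω
Parallel: admittances add. Y = 1/R + 1/(jωL) + jωC
Y = (0.000149 + j3.85e-05) S
|Y| = 0.000154 S → |Z| = 1/|Y| = 6490 Ω, ∠Z = −∠Y = -14.5°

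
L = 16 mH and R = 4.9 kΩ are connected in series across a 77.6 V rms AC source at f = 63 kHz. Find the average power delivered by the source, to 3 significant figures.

460 mW

ω = 2πf = 395800 rad/s
X_L = ωL = 6330 Ω
Z = 4900 + j6330 Ω
|Z| = √(4900² + 6330²) = 8010 Ω
∠Z = arctan(6330/4900) = 52.3°
I = V/|Z| = 9.69 mA
P = VI cos φ = 77.6 × 0.00969 × cos(52.3°) = 460 mW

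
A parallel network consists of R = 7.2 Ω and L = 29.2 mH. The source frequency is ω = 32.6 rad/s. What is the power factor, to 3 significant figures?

X_L = ωL = 0.952 Ω
Parallel: admittances add. Y = 1/R + 1/(jωL)
Y = (0.139 − j1.05) S
|Y| = 1.06 S → |Z| = 1/|Y| = 0.944 Ω, ∠Z = −∠Y = 82.5°
cos φ = cos(82.5°) = 0.131

0.131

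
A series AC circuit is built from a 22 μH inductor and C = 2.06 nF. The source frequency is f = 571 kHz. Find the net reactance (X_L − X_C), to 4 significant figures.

ω = 2πf = 3.588e+06 rad/s
X_L = ωL = 78.93 Ω
X_C = 1/(ωC) = 135.3 Ω
X = 78.93 − 135.3 = -56.38 Ω

-56.38 Ω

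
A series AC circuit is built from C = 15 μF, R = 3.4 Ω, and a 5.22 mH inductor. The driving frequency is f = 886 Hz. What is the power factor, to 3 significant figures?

ω = 2πf = 5567 rad/s
X_L = ωL = 29.1 Ω
X_C = 1/(ωC) = 12.0 Ω
Net reactance X = X_L − X_C = 17.1 Ω
Z = 3.40 + j17.1 Ω
|Z| = √(3.40² + 17.1²) = 17.4 Ω
∠Z = arctan(17.1/3.40) = 78.7°
cos φ = cos(78.7°) = 0.195

0.195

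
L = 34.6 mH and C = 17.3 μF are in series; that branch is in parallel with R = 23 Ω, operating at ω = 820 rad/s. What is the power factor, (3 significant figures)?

0.878

X_L = ωL = 28.4 Ω
X_C = 1/(ωC) = 70.5 Ω
Branch 1: Z₁ = R = 23.0 Ω
Branch 2 (series LC): Z₂ = j(X_L − X_C) = −j42.1 Ω
Parallel: Z = Z₁Z₂/(Z₁+Z₂), |Z| = 20.2 Ω, ∠Z = -28.6°
cos φ = cos(-28.6°) = 0.878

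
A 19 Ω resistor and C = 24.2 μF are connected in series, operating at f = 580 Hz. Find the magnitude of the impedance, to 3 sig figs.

ω = 2πf = 3644 rad/s
X_C = 1/(ωC) = 11.3 Ω
Z = 19.0 − j11.3 Ω
|Z| = √(19.0² + 11.3²) = 22.1 Ω

22.1 Ω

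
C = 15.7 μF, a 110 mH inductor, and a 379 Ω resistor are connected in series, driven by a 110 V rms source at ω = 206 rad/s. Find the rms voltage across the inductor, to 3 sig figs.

X_L = ωL = 22.7 Ω
X_C = 1/(ωC) = 309 Ω
Net reactance X = X_L − X_C = -287 Ω
Z = 379 − j287 Ω
|Z| = √(379² + 287²) = 475 Ω
I = V/|Z| = 232 mA
V_L = I·|Z_L| = 0.232 × 22.7 = 5.25 V

5.25 V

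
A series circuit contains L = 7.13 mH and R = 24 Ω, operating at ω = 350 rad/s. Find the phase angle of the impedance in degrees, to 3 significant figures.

5.94°

X_L = ωL = 2.50 Ω
Z = 24.0 + j2.50 Ω
|Z| = √(24.0² + 2.50²) = 24.1 Ω
∠Z = arctan(2.50/24.0) = 5.94°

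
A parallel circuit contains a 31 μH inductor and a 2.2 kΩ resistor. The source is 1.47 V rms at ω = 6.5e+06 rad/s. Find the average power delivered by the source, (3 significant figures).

982 μW

X_L = ωL = 202 Ω
Parallel: admittances add. Y = 1/R + 1/(jωL)
Y = (0.000455 − j0.00496) S
|Y| = 0.00498 S → |Z| = 1/|Y| = 201 Ω, ∠Z = −∠Y = 84.8°
I = V/|Z| = 7.33 mA
P = VI cos φ = 1.47 × 0.00733 × cos(84.8°) = 982 μW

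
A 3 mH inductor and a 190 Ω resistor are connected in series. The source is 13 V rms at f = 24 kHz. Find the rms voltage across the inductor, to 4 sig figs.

ω = 2πf = 150800 rad/s
X_L = ωL = 452.4 Ω
Z = 190.0 + j452.4 Ω
|Z| = √(190.0² + 452.4²) = 490.7 Ω
I = V/|Z| = 26.49 mA
V_L = I·|Z_L| = 0.02649 × 452.4 = 11.99 V

11.99 V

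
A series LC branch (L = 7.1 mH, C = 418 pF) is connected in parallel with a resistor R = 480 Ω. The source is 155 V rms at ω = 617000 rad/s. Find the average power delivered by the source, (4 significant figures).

X_L = ωL = 4381 Ω
X_C = 1/(ωC) = 3877 Ω
Branch 1: Z₁ = R = 480.0 Ω
Branch 2 (series LC): Z₂ = j(X_L − X_C) = j503.3 Ω
Parallel: Z = Z₁Z₂/(Z₁+Z₂), |Z| = 347.4 Ω, ∠Z = 43.64°
I = V/|Z| = 446.2 mA
P = VI cos φ = 155 × 0.4462 × cos(43.64°) = 50.05 W

50.05 W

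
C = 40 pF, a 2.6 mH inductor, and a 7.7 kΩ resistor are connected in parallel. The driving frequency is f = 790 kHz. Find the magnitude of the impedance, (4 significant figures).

5632 Ω

ω = 2πf = 4.964e+06 rad/s
X_L = ωL = 12910 Ω
X_C = 1/(ωC) = 5037 Ω
Parallel: admittances add. Y = 1/R + 1/(jωL) + jωC
Y = (0.0001299 + j0.0001211) S
|Y| = 0.0001775 S → |Z| = 1/|Y| = 5632 Ω, ∠Z = −∠Y = -42.99°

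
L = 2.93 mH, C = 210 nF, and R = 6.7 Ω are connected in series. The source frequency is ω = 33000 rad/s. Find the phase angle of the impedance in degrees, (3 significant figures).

-82.0°

X_L = ωL = 96.7 Ω
X_C = 1/(ωC) = 144 Ω
Net reactance X = X_L − X_C = -47.6 Ω
Z = 6.70 − j47.6 Ω
|Z| = √(6.70² + 47.6²) = 48.1 Ω
∠Z = arctan(-47.6/6.70) = -82.0°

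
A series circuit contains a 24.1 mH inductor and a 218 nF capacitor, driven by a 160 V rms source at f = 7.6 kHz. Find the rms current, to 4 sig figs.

151.7 mA

ω = 2πf = 47750 rad/s
X_L = ωL = 1151 Ω
X_C = 1/(ωC) = 96.06 Ω
Net reactance X = X_L − X_C = 1055 Ω
Z = j1055 Ω
|Z| = √(0² + 1055²) = 1055 Ω
I = V/|Z| = 160/1055 = 151.7 mA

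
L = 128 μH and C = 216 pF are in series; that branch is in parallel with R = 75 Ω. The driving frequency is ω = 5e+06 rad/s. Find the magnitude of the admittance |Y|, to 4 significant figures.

13.78 mS

X_L = ωL = 640.0 Ω
X_C = 1/(ωC) = 925.9 Ω
Branch 1: Z₁ = R = 75.00 Ω
Branch 2 (series LC): Z₂ = j(X_L − X_C) = −j285.9 Ω
Parallel: Z = Z₁Z₂/(Z₁+Z₂), |Z| = 72.55 Ω, ∠Z = -14.70°
|Y| = 1/|Z| = 13.78 mS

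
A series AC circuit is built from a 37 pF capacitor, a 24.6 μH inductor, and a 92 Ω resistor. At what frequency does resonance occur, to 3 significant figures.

5.28 MHz

ω₀ = 1/√(LC) = 1/√(2.46e-05 × 3.7e-11) = 3.315e+07 rad/s
f₀ = ω₀/(2π) = 5.28 MHz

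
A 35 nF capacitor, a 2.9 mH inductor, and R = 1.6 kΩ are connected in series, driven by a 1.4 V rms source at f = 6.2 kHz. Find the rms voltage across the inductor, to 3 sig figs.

0.0922 V

ω = 2πf = 38960 rad/s
X_L = ωL = 113 Ω
X_C = 1/(ωC) = 733 Ω
Net reactance X = X_L − X_C = -620 Ω
Z = 1600 − j620 Ω
|Z| = √(1600² + 620²) = 1720 Ω
I = V/|Z| = 816 μA
V_L = I·|Z_L| = 0.000816 × 113 = 0.0922 V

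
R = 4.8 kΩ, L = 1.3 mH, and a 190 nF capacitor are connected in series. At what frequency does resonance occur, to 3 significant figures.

10.1 kHz

ω₀ = 1/√(LC) = 1/√(0.0013 × 1.9e-07) = 63630 rad/s
f₀ = ω₀/(2π) = 10.1 kHz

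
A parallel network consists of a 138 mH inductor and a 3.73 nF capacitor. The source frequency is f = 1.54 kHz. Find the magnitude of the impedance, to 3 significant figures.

1400 Ω

ω = 2πf = 9676 rad/s
X_L = ωL = 1340 Ω
X_C = 1/(ωC) = 27700 Ω
Parallel: admittances add. Y = 1/(jωL) + jωC
Y = (0 − j0.000713) S
|Y| = 0.000713 S → |Z| = 1/|Y| = 1400 Ω, ∠Z = −∠Y = 90.0°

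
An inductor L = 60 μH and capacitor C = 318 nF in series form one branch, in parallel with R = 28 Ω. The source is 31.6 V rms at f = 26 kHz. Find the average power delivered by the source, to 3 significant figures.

35.7 W

ω = 2πf = 163400 rad/s
X_L = ωL = 9.80 Ω
X_C = 1/(ωC) = 19.2 Ω
Branch 1: Z₁ = R = 28.0 Ω
Branch 2 (series LC): Z₂ = j(X_L − X_C) = −j9.45 Ω
Parallel: Z = Z₁Z₂/(Z₁+Z₂), |Z| = 8.95 Ω, ∠Z = -71.4°
I = V/|Z| = 3.53 A
P = VI cos φ = 31.6 × 3.53 × cos(-71.4°) = 35.7 W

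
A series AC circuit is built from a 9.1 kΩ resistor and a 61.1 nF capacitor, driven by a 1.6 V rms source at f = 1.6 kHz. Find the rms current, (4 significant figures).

173.1 μA

ω = 2πf = 10050 rad/s
X_C = 1/(ωC) = 1628 Ω
Z = 9100 − j1628 Ω
|Z| = √(9100² + 1628²) = 9244 Ω
I = V/|Z| = 1.6/9244 = 173.1 μA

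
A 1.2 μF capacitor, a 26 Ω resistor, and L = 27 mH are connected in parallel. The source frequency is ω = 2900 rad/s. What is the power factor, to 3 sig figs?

X_L = ωL = 78.3 Ω
X_C = 1/(ωC) = 287 Ω
Parallel: admittances add. Y = 1/R + 1/(jωL) + jωC
Y = (0.0385 − j0.00929) S
|Y| = 0.0396 S → |Z| = 1/|Y| = 25.3 Ω, ∠Z = −∠Y = 13.6°
cos φ = cos(13.6°) = 0.972

0.972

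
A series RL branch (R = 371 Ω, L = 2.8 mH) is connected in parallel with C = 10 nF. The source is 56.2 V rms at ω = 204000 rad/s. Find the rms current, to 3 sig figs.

63.9 mA

X_L = ωL = 571 Ω
X_C = 1/(ωC) = 490 Ω
Branch 1 (R+jX_L): Z₁ = 371 + j571 Ω, |Z₁| = 681 Ω
Branch 2 (−jX_C): Z₂ = −j490 Ω
Parallel: Z = Z₁Z₂/(Z₁+Z₂), |Z| = 879 Ω, ∠Z = -45.3°
I = V/|Z| = 56.2/879 = 63.9 mA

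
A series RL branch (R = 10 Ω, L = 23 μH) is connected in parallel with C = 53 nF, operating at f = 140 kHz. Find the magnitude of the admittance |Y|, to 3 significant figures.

20.8 mS

ω = 2πf = 879600 rad/s
X_L = ωL = 20.2 Ω
X_C = 1/(ωC) = 21.4 Ω
Branch 1 (R+jX_L): Z₁ = 10.0 + j20.2 Ω, |Z₁| = 22.6 Ω
Branch 2 (−jX_C): Z₂ = −j21.4 Ω
Parallel: Z = Z₁Z₂/(Z₁+Z₂), |Z| = 48.1 Ω, ∠Z = -19.4°
|Y| = 1/|Z| = 20.8 mS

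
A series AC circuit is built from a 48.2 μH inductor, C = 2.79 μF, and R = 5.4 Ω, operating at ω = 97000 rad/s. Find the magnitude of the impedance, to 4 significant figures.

5.488 Ω

X_L = ωL = 4.675 Ω
X_C = 1/(ωC) = 3.695 Ω
Net reactance X = X_L − X_C = 0.9803 Ω
Z = 5.400 + j0.9803 Ω
|Z| = √(5.400² + 0.9803²) = 5.488 Ω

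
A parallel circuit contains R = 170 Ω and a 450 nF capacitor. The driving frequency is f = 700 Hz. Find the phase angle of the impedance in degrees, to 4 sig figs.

ω = 2πf = 4398 rad/s
X_C = 1/(ωC) = 505.3 Ω
Parallel: admittances add. Y = 1/R + jωC
Y = (0.005882 + j0.001979) S
|Y| = 0.006206 S → |Z| = 1/|Y| = 161.1 Ω, ∠Z = −∠Y = -18.60°

-18.60°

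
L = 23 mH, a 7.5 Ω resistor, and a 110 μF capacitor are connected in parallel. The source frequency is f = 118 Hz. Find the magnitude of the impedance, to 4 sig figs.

7.392 Ω

ω = 2πf = 741.4 rad/s
X_L = ωL = 17.05 Ω
X_C = 1/(ωC) = 12.26 Ω
Parallel: admittances add. Y = 1/R + 1/(jωL) + jωC
Y = (0.1333 + j0.02291) S
|Y| = 0.1353 S → |Z| = 1/|Y| = 7.392 Ω, ∠Z = −∠Y = -9.751°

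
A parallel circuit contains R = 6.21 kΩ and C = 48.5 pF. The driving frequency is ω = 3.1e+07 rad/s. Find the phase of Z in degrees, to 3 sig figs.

-83.9°

X_C = 1/(ωC) = 665 Ω
Parallel: admittances add. Y = 1/R + jωC
Y = (0.000161 + j0.00150) S
|Y| = 0.00151 S → |Z| = 1/|Y| = 661 Ω, ∠Z = −∠Y = -83.9°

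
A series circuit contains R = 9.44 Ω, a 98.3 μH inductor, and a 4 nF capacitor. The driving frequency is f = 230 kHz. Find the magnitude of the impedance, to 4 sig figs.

32.35 Ω

ω = 2πf = 1.445e+06 rad/s
X_L = ωL = 142.1 Ω
X_C = 1/(ωC) = 173.0 Ω
Net reactance X = X_L − X_C = -30.94 Ω
Z = 9.440 − j30.94 Ω
|Z| = √(9.440² + 30.94²) = 32.35 Ω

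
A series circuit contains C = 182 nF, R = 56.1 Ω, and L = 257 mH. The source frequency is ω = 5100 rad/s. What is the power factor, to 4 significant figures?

0.2338

X_L = ωL = 1311 Ω
X_C = 1/(ωC) = 1077 Ω
Net reactance X = X_L − X_C = 233.3 Ω
Z = 56.10 + j233.3 Ω
|Z| = √(56.10² + 233.3²) = 240.0 Ω
∠Z = arctan(233.3/56.10) = 76.48°
cos φ = cos(76.48°) = 0.2338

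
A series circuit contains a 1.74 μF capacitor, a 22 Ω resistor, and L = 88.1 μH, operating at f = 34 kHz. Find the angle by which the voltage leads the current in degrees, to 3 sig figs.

36.2°

ω = 2πf = 213600 rad/s
X_L = ωL = 18.8 Ω
X_C = 1/(ωC) = 2.69 Ω
Net reactance X = X_L − X_C = 16.1 Ω
Z = 22.0 + j16.1 Ω
|Z| = √(22.0² + 16.1²) = 27.3 Ω
∠Z = arctan(16.1/22.0) = 36.2°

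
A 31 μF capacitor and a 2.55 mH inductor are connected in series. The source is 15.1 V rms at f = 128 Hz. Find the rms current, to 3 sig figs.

ω = 2πf = 804.2 rad/s
X_L = ωL = 2.05 Ω
X_C = 1/(ωC) = 40.1 Ω
Net reactance X = X_L − X_C = -38.1 Ω
Z = − j38.1 Ω
|Z| = √(0² + 38.1²) = 38.1 Ω
I = V/|Z| = 15.1/38.1 = 397 mA

397 mA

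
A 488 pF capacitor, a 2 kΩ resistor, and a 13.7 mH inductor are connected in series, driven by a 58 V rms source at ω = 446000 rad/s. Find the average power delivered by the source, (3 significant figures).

1.07 W

X_L = ωL = 6110 Ω
X_C = 1/(ωC) = 4590 Ω
Net reactance X = X_L − X_C = 1520 Ω
Z = 2000 + j1520 Ω
|Z| = √(2000² + 1520²) = 2510 Ω
∠Z = arctan(1520/2000) = 37.2°
I = V/|Z| = 23.1 mA
P = VI cos φ = 58 × 0.0231 × cos(37.2°) = 1.07 W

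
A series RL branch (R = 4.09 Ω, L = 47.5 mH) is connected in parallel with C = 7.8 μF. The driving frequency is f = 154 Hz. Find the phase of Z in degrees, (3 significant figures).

82.2°

ω = 2πf = 967.6 rad/s
X_L = ωL = 46.0 Ω
X_C = 1/(ωC) = 132 Ω
Branch 1 (R+jX_L): Z₁ = 4.09 + j46.0 Ω, |Z₁| = 46.1 Ω
Branch 2 (−jX_C): Z₂ = −j132 Ω
Parallel: Z = Z₁Z₂/(Z₁+Z₂), |Z| = 70.6 Ω, ∠Z = 82.2°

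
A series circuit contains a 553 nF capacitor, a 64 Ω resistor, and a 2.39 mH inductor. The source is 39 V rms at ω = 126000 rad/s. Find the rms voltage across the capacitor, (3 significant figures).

1.90 V

X_L = ωL = 301 Ω
X_C = 1/(ωC) = 14.4 Ω
Net reactance X = X_L − X_C = 287 Ω
Z = 64.0 + j287 Ω
|Z| = √(64.0² + 287²) = 294 Ω
I = V/|Z| = 133 mA
V_C = I·|Z_C| = 0.133 × 14.4 = 1.90 V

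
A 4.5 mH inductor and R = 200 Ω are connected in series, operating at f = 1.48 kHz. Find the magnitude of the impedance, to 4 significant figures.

ω = 2πf = 9299 rad/s
X_L = ωL = 41.85 Ω
Z = 200.0 + j41.85 Ω
|Z| = √(200.0² + 41.85²) = 204.3 Ω

204.3 Ω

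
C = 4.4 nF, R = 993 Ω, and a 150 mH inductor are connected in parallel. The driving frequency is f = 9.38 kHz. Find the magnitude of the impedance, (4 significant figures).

ω = 2πf = 58940 rad/s
X_L = ωL = 8840 Ω
X_C = 1/(ωC) = 3856 Ω
Parallel: admittances add. Y = 1/R + 1/(jωL) + jωC
Y = (0.001007 + j0.0001462) S
|Y| = 0.001018 S → |Z| = 1/|Y| = 982.7 Ω, ∠Z = −∠Y = -8.260°

982.7 Ω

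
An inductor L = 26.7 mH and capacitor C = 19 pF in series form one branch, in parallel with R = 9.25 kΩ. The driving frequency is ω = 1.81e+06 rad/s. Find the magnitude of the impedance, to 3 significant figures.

8340 Ω

X_L = ωL = 48300 Ω
X_C = 1/(ωC) = 29100 Ω
Branch 1: Z₁ = R = 9250 Ω
Branch 2 (series LC): Z₂ = j(X_L − X_C) = j19200 Ω
Parallel: Z = Z₁Z₂/(Z₁+Z₂), |Z| = 8340 Ω, ∠Z = 25.7°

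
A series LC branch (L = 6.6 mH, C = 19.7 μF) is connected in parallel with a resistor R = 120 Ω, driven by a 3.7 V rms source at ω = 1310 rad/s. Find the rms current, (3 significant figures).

X_L = ωL = 8.65 Ω
X_C = 1/(ωC) = 38.7 Ω
Branch 1: Z₁ = R = 120 Ω
Branch 2 (series LC): Z₂ = j(X_L − X_C) = −j30.1 Ω
Parallel: Z = Z₁Z₂/(Z₁+Z₂), |Z| = 29.2 Ω, ∠Z = -75.9°
I = V/|Z| = 3.7/29.2 = 127 mA

127 mA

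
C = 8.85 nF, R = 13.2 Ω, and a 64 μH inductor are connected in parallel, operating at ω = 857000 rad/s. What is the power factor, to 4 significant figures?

X_L = ωL = 54.85 Ω
X_C = 1/(ωC) = 131.8 Ω
Parallel: admittances add. Y = 1/R + 1/(jωL) + jωC
Y = (0.07576 − j0.01065) S
|Y| = 0.07650 S → |Z| = 1/|Y| = 13.07 Ω, ∠Z = −∠Y = 8.001°
cos φ = cos(8.001°) = 0.9903

0.9903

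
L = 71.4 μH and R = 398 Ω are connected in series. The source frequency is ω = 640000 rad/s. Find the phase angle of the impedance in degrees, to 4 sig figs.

X_L = ωL = 45.70 Ω
Z = 398.0 + j45.70 Ω
|Z| = √(398.0² + 45.70²) = 400.6 Ω
∠Z = arctan(45.70/398.0) = 6.550°

6.550°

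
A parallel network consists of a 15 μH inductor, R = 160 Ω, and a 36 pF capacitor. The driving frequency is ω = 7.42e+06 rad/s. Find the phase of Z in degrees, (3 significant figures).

54.4°

X_L = ωL = 111 Ω
X_C = 1/(ωC) = 3740 Ω
Parallel: admittances add. Y = 1/R + 1/(jωL) + jωC
Y = (0.00625 − j0.00872) S
|Y| = 0.0107 S → |Z| = 1/|Y| = 93.2 Ω, ∠Z = −∠Y = 54.4°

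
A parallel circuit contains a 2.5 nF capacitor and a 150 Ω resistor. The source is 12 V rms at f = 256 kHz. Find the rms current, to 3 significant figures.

ω = 2πf = 1.608e+06 rad/s
X_C = 1/(ωC) = 249 Ω
Parallel: admittances add. Y = 1/R + jωC
Y = (0.00667 + j0.00402) S
|Y| = 0.00779 S → |Z| = 1/|Y| = 128 Ω, ∠Z = −∠Y = -31.1°
I = V/|Z| = 12/128 = 93.4 mA

93.4 mA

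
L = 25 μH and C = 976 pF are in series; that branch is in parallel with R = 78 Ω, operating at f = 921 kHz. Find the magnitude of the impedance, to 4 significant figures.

ω = 2πf = 5.787e+06 rad/s
X_L = ωL = 144.7 Ω
X_C = 1/(ωC) = 177.1 Ω
Branch 1: Z₁ = R = 78.00 Ω
Branch 2 (series LC): Z₂ = j(X_L − X_C) = −j32.39 Ω
Parallel: Z = Z₁Z₂/(Z₁+Z₂), |Z| = 29.91 Ω, ∠Z = -67.45°

29.91 Ω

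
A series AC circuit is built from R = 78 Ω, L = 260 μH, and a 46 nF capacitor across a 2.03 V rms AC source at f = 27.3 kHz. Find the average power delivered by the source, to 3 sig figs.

25.1 mW

ω = 2πf = 171500 rad/s
X_L = ωL = 44.6 Ω
X_C = 1/(ωC) = 127 Ω
Net reactance X = X_L − X_C = -82.1 Ω
Z = 78.0 − j82.1 Ω
|Z| = √(78.0² + 82.1²) = 113 Ω
∠Z = arctan(-82.1/78.0) = -46.5°
I = V/|Z| = 17.9 mA
P = VI cos φ = 2.03 × 0.0179 × cos(-46.5°) = 25.1 mW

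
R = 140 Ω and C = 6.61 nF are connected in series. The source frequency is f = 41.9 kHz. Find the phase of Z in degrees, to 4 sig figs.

-76.31°

ω = 2πf = 263300 rad/s
X_C = 1/(ωC) = 574.7 Ω
Z = 140.0 − j574.7 Ω
|Z| = √(140.0² + 574.7²) = 591.5 Ω
∠Z = arctan(-574.7/140.0) = -76.31°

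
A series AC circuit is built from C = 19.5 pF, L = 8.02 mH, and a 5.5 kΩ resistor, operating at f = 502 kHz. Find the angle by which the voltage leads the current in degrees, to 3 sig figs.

ω = 2πf = 3.154e+06 rad/s
X_L = ωL = 25300 Ω
X_C = 1/(ωC) = 16300 Ω
Net reactance X = X_L − X_C = 9040 Ω
Z = 5500 + j9040 Ω
|Z| = √(5500² + 9040²) = 10600 Ω
∠Z = arctan(9040/5500) = 58.7°

58.7°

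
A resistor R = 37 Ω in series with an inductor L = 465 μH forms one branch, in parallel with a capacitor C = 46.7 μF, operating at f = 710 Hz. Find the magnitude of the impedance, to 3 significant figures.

4.79 Ω

ω = 2πf = 4461 rad/s
X_L = ωL = 2.07 Ω
X_C = 1/(ωC) = 4.80 Ω
Branch 1 (R+jX_L): Z₁ = 37.0 + j2.07 Ω, |Z₁| = 37.1 Ω
Branch 2 (−jX_C): Z₂ = −j4.80 Ω
Parallel: Z = Z₁Z₂/(Z₁+Z₂), |Z| = 4.79 Ω, ∠Z = -82.6°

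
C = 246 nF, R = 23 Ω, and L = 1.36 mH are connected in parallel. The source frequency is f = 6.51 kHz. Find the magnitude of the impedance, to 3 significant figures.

ω = 2πf = 40900 rad/s
X_L = ωL = 55.6 Ω
X_C = 1/(ωC) = 99.4 Ω
Parallel: admittances add. Y = 1/R + 1/(jωL) + jωC
Y = (0.0435 − j0.00791) S
|Y| = 0.0442 S → |Z| = 1/|Y| = 22.6 Ω, ∠Z = −∠Y = 10.3°

22.6 Ω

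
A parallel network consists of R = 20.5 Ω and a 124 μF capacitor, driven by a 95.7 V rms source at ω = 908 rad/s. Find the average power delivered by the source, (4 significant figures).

X_C = 1/(ωC) = 8.882 Ω
Parallel: admittances add. Y = 1/R + jωC
Y = (0.04878 + j0.1126) S
|Y| = 0.1227 S → |Z| = 1/|Y| = 8.150 Ω, ∠Z = −∠Y = -66.58°
I = V/|Z| = 11.74 A
P = VI cos φ = 95.7 × 11.74 × cos(-66.58°) = 446.8 W

446.8 W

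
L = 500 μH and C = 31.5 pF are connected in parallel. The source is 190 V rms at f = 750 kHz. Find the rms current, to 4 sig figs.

52.43 mA

ω = 2πf = 4.712e+06 rad/s
X_L = ωL = 2356 Ω
X_C = 1/(ωC) = 6737 Ω
Parallel: admittances add. Y = 1/(jωL) + jωC
Y = (0 − j0.0002760) S
|Y| = 0.0002760 S → |Z| = 1/|Y| = 3624 Ω, ∠Z = −∠Y = 90.00°
I = V/|Z| = 190/3624 = 52.43 mA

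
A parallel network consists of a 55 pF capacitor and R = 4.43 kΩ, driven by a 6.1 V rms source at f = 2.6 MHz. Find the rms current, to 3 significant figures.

ω = 2πf = 1.634e+07 rad/s
X_C = 1/(ωC) = 1110 Ω
Parallel: admittances add. Y = 1/R + jωC
Y = (0.000226 + j0.000898) S
|Y| = 0.000926 S → |Z| = 1/|Y| = 1080 Ω, ∠Z = −∠Y = -75.9°
I = V/|Z| = 6.1/1080 = 5.65 mA

5.65 mA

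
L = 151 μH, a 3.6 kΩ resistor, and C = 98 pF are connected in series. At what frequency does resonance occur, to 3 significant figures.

ω₀ = 1/√(LC) = 1/√(0.000151 × 9.8e-11) = 8.221e+06 rad/s
f₀ = ω₀/(2π) = 1.31 MHz

1.31 MHz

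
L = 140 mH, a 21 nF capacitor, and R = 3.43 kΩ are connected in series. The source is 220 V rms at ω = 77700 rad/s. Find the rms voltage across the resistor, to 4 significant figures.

69.72 V

X_L = ωL = 10880 Ω
X_C = 1/(ωC) = 612.9 Ω
Net reactance X = X_L − X_C = 10270 Ω
Z = 3430 + j10270 Ω
|Z| = √(3430² + 10270²) = 10820 Ω
I = V/|Z| = 20.33 mA
V_R = I·|Z_R| = 0.02033 × 3430 = 69.72 V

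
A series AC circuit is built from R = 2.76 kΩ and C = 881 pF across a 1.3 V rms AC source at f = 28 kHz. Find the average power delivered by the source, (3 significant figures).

ω = 2πf = 175900 rad/s
X_C = 1/(ωC) = 6450 Ω
Z = 2760 − j6450 Ω
|Z| = √(2760² + 6450²) = 7020 Ω
∠Z = arctan(-6450/2760) = -66.8°
I = V/|Z| = 185 μA
P = VI cos φ = 1.3 × 0.000185 × cos(-66.8°) = 94.7 μW

94.7 μW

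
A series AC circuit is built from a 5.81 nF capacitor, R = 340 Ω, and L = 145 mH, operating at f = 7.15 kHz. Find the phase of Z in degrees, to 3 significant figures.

ω = 2πf = 44920 rad/s
X_L = ωL = 6510 Ω
X_C = 1/(ωC) = 3830 Ω
Net reactance X = X_L − X_C = 2680 Ω
Z = 340 + j2680 Ω
|Z| = √(340² + 2680²) = 2700 Ω
∠Z = arctan(2680/340) = 82.8°

82.8°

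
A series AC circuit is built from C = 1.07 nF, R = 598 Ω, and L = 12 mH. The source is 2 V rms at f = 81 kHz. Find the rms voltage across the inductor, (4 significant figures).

ω = 2πf = 508900 rad/s
X_L = ωL = 6107 Ω
X_C = 1/(ωC) = 1836 Ω
Net reactance X = X_L − X_C = 4271 Ω
Z = 598.0 + j4271 Ω
|Z| = √(598.0² + 4271²) = 4313 Ω
I = V/|Z| = 463.8 μA
V_L = I·|Z_L| = 0.0004638 × 6107 = 2.832 V

2.832 V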